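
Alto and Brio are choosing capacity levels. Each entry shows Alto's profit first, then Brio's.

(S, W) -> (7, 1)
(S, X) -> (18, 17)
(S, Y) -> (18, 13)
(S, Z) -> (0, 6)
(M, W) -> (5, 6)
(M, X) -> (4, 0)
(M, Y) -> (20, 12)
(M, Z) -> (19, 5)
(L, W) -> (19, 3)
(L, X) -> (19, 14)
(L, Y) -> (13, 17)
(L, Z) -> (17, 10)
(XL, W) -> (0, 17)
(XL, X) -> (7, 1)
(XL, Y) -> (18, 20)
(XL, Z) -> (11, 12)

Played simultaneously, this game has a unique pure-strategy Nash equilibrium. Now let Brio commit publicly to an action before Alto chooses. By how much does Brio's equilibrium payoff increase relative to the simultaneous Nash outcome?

2

Solve by backward induction (Brio leads).
- W → Alto plays L (best of 7, 5, 19, 0); Brio gets 3.
- X → Alto plays L (best of 18, 4, 19, 7); Brio gets 14.
- Y → Alto plays M (best of 18, 20, 13, 18); Brio gets 12.
- Z → Alto plays M (best of 0, 19, 17, 11); Brio gets 5.
Among 3, 14, 12, 5, the best is 14 at X. Subgame-perfect outcome: (L, X) with payoffs (19, 14).
Under simultaneous play:
Alto's best replies: W→L; X→L; Y→M; Z→M.
Brio's best replies: S→X; M→Y; L→Y; XL→Y.
Only (M, Y) has each player best-responding; Nash payoffs (20, 12).
Brio's commitment gain: 14 − 12 = 2.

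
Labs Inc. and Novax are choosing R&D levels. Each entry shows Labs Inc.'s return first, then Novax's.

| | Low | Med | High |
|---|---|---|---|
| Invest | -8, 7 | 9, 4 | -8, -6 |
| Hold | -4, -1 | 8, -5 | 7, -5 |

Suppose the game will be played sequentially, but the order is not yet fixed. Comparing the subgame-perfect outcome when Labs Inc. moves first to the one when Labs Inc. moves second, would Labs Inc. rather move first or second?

second

If Labs Inc. leads: Novax's best replies are Invest→Low, Hold→Low; Labs Inc.'s induced payoffs -8, -4; outcome (Hold, Low), payoffs (-4, -1).
If Novax leads: Labs Inc.'s best replies are Low→Hold, Med→Invest, High→Hold; Novax's induced payoffs -1, 4, -5; outcome (Invest, Med), payoffs (9, 4).
Labs Inc. gets -4 moving first and 9 moving second, so Labs Inc. prefers to move second.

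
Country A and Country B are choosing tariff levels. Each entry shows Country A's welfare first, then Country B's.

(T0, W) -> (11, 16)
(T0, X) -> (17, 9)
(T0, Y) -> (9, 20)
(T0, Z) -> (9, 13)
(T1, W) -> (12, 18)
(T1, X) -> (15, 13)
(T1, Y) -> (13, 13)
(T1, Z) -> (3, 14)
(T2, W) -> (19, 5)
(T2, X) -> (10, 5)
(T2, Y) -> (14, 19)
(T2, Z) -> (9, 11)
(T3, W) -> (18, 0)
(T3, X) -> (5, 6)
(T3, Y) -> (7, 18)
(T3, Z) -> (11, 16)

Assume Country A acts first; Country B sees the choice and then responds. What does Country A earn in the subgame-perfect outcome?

14

Country B best-responds to each possible Country A move:
- T0: Country B compares 16, 9, 20, 13 and picks Y; Country A would get 9.
- T1: Country B compares 18, 13, 13, 14 and picks W; Country A would get 12.
- T2: Country B compares 5, 5, 19, 11 and picks Y; Country A would get 14.
- T3: Country B compares 0, 6, 18, 16 and picks Y; Country A would get 7.
Maximizing over 9, 12, 14, 7, Country A chooses T2. Subgame-perfect outcome: (T2, Y) with payoffs (14, 19).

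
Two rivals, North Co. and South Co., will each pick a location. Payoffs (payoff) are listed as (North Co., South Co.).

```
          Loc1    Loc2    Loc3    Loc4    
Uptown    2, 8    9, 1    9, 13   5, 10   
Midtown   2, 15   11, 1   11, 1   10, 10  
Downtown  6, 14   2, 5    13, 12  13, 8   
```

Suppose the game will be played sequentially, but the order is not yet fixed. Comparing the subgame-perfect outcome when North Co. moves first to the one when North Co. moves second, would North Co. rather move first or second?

If North Co. leads: South Co.'s best replies are Uptown→Loc3, Midtown→Loc1, Downtown→Loc1; North Co.'s induced payoffs 9, 2, 6; outcome (Uptown, Loc3), payoffs (9, 13).
If South Co. leads: North Co.'s best replies are Loc1→Downtown, Loc2→Midtown, Loc3→Downtown, Loc4→Downtown; South Co.'s induced payoffs 14, 1, 12, 8; outcome (Downtown, Loc1), payoffs (6, 14).
North Co. gets 9 moving first and 6 moving second, so North Co. prefers to move first.

first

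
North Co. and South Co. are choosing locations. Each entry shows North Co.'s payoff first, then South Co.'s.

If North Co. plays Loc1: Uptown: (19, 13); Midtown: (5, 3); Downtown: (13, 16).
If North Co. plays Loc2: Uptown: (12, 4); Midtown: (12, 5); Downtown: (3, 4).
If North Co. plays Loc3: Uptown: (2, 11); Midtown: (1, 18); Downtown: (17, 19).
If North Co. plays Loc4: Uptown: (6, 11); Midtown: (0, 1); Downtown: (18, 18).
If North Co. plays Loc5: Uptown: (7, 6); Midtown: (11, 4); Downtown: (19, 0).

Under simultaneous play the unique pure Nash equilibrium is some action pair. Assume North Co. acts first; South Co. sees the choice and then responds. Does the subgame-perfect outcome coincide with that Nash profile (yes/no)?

no

Work backward from South Co.'s decision.
- Loc1: BR = Downtown, leader payoff 13.
- Loc2: BR = Midtown, leader payoff 12.
- Loc3: BR = Downtown, leader payoff 17.
- Loc4: BR = Downtown, leader payoff 18.
- Loc5: BR = Uptown, leader payoff 7.
Maximizing over 13, 12, 17, 18, 7, North Co. chooses Loc4. Subgame-perfect outcome: (Loc4, Downtown) with payoffs (18, 18).
Now find the simultaneous Nash equilibrium.
North Co.'s best replies: Uptown→Loc1; Midtown→Loc2; Downtown→Loc5.
South Co.'s best replies: Loc1→Downtown; Loc2→Midtown; Loc3→Downtown; Loc4→Downtown; Loc5→Uptown.
Only (Loc2, Midtown) has each player best-responding; Nash payoffs (12, 5).
Sequential outcome (Loc4, Downtown) differs from the Nash profile (Loc2, Midtown).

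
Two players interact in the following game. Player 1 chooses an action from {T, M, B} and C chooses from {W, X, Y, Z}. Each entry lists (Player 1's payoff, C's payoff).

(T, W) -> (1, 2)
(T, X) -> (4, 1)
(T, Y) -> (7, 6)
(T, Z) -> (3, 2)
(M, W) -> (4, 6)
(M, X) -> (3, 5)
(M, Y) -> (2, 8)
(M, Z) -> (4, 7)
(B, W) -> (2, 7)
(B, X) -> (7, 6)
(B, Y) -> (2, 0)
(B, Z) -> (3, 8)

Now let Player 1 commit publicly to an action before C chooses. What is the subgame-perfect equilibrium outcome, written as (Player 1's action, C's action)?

C best-responds to each possible Player 1 move:
- T: BR = Y, leader payoff 7.
- M: BR = Y, leader payoff 2.
- B: BR = Z, leader payoff 3.
Player 1's induced payoffs are 7, 2, 3, so Player 1 commits to T. Subgame-perfect outcome: (T, Y) with payoffs (7, 6).

(T, Y)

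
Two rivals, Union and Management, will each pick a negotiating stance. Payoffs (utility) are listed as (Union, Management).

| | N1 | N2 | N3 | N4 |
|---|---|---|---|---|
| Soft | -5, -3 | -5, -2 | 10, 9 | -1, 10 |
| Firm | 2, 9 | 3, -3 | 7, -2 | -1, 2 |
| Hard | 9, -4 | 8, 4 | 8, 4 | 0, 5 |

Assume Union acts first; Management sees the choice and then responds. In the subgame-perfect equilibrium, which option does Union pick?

Backward induction with Union moving first.
- Soft → Management plays N4 (best of -3, -2, 9, 10); Union gets -1.
- Firm → Management plays N1 (best of 9, -3, -2, 2); Union gets 2.
- Hard → Management plays N4 (best of -4, 4, 4, 5); Union gets 0.
Union's induced payoffs are -1, 2, 0, so Union commits to Firm. Subgame-perfect outcome: (Firm, N1) with payoffs (2, 9).

Firm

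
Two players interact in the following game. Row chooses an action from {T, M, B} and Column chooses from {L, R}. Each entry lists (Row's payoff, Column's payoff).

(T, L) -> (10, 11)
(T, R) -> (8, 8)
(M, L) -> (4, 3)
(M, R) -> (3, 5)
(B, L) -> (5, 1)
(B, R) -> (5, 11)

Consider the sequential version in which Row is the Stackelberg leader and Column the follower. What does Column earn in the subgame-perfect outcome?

11

Backward induction with Row moving first.
- T: BR = L, leader payoff 10.
- M: BR = R, leader payoff 3.
- B: BR = R, leader payoff 5.
Row's induced payoffs are 10, 3, 5, so Row commits to T. Subgame-perfect outcome: (T, L) with payoffs (10, 11).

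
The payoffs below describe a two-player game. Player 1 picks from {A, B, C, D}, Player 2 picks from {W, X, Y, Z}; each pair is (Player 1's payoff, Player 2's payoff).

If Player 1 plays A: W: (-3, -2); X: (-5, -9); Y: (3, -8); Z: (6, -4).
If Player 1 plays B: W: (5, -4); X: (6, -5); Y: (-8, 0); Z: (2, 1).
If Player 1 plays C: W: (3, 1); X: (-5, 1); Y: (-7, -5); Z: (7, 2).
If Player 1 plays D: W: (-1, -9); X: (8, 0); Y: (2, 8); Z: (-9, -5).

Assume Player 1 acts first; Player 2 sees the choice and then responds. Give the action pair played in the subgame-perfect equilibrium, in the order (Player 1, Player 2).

Solve by backward induction (Player 1 leads).
- A → Player 2 plays W (best of -2, -9, -8, -4); Player 1 gets -3.
- B → Player 2 plays Z (best of -4, -5, 0, 1); Player 1 gets 2.
- C → Player 2 plays Z (best of 1, 1, -5, 2); Player 1 gets 7.
- D → Player 2 plays Y (best of -9, 0, 8, -5); Player 1 gets 2.
Maximizing over -3, 2, 7, 2, Player 1 chooses C. Subgame-perfect outcome: (C, Z) with payoffs (7, 2).

(C, Z)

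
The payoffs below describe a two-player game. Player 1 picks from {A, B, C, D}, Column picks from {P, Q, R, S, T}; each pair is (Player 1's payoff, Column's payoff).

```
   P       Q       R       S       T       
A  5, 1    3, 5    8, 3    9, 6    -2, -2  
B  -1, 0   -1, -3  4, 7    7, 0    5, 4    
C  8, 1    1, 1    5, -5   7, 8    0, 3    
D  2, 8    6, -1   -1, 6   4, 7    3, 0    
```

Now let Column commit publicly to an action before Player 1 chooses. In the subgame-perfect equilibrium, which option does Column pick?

S

Player 1 best-responds to each possible Column move:
- P: BR = C, leader payoff 1.
- Q: BR = D, leader payoff -1.
- R: BR = A, leader payoff 3.
- S: BR = A, leader payoff 6.
- T: BR = B, leader payoff 4.
Maximizing over 1, -1, 3, 6, 4, Column chooses S. Subgame-perfect outcome: (A, S) with payoffs (9, 6).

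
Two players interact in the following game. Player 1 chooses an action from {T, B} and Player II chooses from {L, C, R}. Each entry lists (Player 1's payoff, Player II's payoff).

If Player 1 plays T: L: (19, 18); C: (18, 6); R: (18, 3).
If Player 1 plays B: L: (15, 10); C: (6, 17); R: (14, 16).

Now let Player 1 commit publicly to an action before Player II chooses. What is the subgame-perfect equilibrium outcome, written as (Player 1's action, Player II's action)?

Player II best-responds to each possible Player 1 move:
- T → Player II plays L (best of 18, 6, 3); Player 1 gets 19.
- B → Player II plays C (best of 10, 17, 16); Player 1 gets 6.
Among 19, 6, the best is 19 at T. Subgame-perfect outcome: (T, L) with payoffs (19, 18).

(T, L)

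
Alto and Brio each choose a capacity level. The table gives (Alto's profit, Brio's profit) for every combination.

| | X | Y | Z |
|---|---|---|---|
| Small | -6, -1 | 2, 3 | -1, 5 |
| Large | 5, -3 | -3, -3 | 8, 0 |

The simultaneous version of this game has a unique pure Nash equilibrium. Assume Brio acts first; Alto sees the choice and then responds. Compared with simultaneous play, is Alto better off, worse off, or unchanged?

worse off

Alto best-responds to each possible Brio move:
- X: BR = Large, leader payoff -3.
- Y: BR = Small, leader payoff 3.
- Z: BR = Large, leader payoff 0.
Brio's induced payoffs are -3, 3, 0, so Brio commits to Y. Subgame-perfect outcome: (Small, Y) with payoffs (2, 3).
Now find the simultaneous Nash equilibrium.
Alto's best replies: X→Large; Y→Small; Z→Large.
Brio's best replies: Small→Z; Large→Z.
Only (Large, Z) has each player best-responding; Nash payoffs (8, 0).
Alto earns 2 sequentially versus 8 at the Nash outcome: worse off.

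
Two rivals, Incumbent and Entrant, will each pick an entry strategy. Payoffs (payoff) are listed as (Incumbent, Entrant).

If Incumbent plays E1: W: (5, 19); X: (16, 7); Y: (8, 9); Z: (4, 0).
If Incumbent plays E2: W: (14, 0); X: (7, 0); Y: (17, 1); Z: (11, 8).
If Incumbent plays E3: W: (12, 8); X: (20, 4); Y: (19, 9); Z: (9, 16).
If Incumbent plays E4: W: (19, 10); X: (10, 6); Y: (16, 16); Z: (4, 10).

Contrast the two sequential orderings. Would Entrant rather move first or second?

second

If Incumbent leads: Entrant's best replies are E1→W, E2→Z, E3→Z, E4→Y; Incumbent's induced payoffs 5, 11, 9, 16; outcome (E4, Y), payoffs (16, 16).
If Entrant leads: Incumbent's best replies are W→E4, X→E3, Y→E3, Z→E2; Entrant's induced payoffs 10, 4, 9, 8; outcome (E4, W), payoffs (19, 10).
Entrant gets 10 moving first and 16 moving second, so Entrant prefers to move second.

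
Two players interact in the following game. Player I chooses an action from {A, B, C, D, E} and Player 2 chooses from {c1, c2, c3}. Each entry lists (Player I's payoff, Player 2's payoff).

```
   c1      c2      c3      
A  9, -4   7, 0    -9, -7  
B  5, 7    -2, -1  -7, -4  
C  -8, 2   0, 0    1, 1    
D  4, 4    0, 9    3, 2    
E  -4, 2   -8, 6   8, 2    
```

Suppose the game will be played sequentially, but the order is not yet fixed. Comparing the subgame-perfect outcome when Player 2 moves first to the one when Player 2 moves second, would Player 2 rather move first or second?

first

If Player I leads: Player 2's best replies are A→c2, B→c1, C→c1, D→c2, E→c2; Player I's induced payoffs 7, 5, -8, 0, -8; outcome (A, c2), payoffs (7, 0).
If Player 2 leads: Player I's best replies are c1→A, c2→A, c3→E; Player 2's induced payoffs -4, 0, 2; outcome (E, c3), payoffs (8, 2).
Player 2 gets 2 moving first and 0 moving second, so Player 2 prefers to move first.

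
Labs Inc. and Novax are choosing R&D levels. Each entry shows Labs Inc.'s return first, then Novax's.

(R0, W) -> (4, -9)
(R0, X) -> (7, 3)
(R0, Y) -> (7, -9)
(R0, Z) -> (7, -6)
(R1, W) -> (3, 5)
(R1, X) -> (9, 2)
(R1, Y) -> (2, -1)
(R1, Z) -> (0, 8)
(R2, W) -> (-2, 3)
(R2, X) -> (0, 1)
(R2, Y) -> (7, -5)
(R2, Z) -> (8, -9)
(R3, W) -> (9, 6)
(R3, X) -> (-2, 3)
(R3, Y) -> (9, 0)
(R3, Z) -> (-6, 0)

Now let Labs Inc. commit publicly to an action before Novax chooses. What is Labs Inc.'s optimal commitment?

R3

Novax best-responds to each possible Labs Inc. move:
- R0 → Novax plays X (best of -9, 3, -9, -6); Labs Inc. gets 7.
- R1 → Novax plays Z (best of 5, 2, -1, 8); Labs Inc. gets 0.
- R2 → Novax plays W (best of 3, 1, -5, -9); Labs Inc. gets -2.
- R3 → Novax plays W (best of 6, 3, 0, 0); Labs Inc. gets 9.
Maximizing over 7, 0, -2, 9, Labs Inc. chooses R3. Subgame-perfect outcome: (R3, W) with payoffs (9, 6).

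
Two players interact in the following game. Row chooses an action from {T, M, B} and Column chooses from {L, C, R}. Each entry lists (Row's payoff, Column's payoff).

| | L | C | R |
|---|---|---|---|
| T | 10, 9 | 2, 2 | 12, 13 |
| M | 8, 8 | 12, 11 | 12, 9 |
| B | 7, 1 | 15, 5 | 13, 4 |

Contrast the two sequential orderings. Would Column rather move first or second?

first

If Row leads: Column's best replies are T→R, M→C, B→C; Row's induced payoffs 12, 12, 15; outcome (B, C), payoffs (15, 5).
If Column leads: Row's best replies are L→T, C→B, R→B; Column's induced payoffs 9, 5, 4; outcome (T, L), payoffs (10, 9).
Column gets 9 moving first and 5 moving second, so Column prefers to move first.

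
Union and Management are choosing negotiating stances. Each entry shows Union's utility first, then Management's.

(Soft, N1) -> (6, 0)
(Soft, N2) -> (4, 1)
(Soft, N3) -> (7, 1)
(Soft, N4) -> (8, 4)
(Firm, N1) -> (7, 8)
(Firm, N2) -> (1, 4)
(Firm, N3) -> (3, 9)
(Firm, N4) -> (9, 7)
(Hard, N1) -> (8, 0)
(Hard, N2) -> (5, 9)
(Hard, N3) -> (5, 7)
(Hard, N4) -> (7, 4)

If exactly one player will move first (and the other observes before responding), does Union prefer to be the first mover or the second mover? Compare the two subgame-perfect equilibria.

first

If Union leads: Management's best replies are Soft→N4, Firm→N3, Hard→N2; Union's induced payoffs 8, 3, 5; outcome (Soft, N4), payoffs (8, 4).
If Management leads: Union's best replies are N1→Hard, N2→Hard, N3→Soft, N4→Firm; Management's induced payoffs 0, 9, 1, 7; outcome (Hard, N2), payoffs (5, 9).
Union gets 8 moving first and 5 moving second, so Union prefers to move first.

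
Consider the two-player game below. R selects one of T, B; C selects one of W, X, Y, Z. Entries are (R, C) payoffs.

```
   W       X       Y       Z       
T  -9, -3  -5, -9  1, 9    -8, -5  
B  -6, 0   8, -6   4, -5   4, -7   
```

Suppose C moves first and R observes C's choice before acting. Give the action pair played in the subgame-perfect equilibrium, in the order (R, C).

(B, W)

Work backward from R's decision.
- W → R plays B (best of -9, -6); C gets 0.
- X → R plays B (best of -5, 8); C gets -6.
- Y → R plays B (best of 1, 4); C gets -5.
- Z → R plays B (best of -8, 4); C gets -7.
Maximizing over 0, -6, -5, -7, C chooses W. Subgame-perfect outcome: (B, W) with payoffs (-6, 0).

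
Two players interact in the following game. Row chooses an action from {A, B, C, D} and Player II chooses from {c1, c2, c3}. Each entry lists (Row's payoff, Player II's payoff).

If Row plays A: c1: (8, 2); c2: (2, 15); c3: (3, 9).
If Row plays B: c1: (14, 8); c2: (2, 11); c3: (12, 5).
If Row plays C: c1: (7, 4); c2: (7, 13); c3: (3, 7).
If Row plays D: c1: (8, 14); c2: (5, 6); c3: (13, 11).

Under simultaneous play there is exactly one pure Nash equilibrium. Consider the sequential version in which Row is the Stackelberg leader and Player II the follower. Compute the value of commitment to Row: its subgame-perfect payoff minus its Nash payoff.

Solve by backward induction (Row leads).
- A → Player II plays c2 (best of 2, 15, 9); Row gets 2.
- B → Player II plays c2 (best of 8, 11, 5); Row gets 2.
- C → Player II plays c2 (best of 4, 13, 7); Row gets 7.
- D → Player II plays c1 (best of 14, 6, 11); Row gets 8.
Maximizing over 2, 2, 7, 8, Row chooses D. Subgame-perfect outcome: (D, c1) with payoffs (8, 14).
Under simultaneous play:
Row's best replies: c1→B; c2→C; c3→D.
Player II's best replies: A→c2; B→c2; C→c2; D→c1.
Only (C, c2) has each player best-responding; Nash payoffs (7, 13).
Row's commitment gain: 8 − 7 = 1.

1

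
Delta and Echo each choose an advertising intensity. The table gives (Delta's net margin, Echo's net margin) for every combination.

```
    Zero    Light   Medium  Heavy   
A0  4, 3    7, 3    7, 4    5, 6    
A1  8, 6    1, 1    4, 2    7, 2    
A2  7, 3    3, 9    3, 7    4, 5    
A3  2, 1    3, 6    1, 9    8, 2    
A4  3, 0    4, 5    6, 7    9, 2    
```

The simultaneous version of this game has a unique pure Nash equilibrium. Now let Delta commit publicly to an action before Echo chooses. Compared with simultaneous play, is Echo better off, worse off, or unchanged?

Backward induction with Delta moving first.
- A0: BR = Heavy, leader payoff 5.
- A1: BR = Zero, leader payoff 8.
- A2: BR = Light, leader payoff 3.
- A3: BR = Medium, leader payoff 1.
- A4: BR = Medium, leader payoff 6.
Delta's induced payoffs are 5, 8, 3, 1, 6, so Delta commits to A1. Subgame-perfect outcome: (A1, Zero) with payoffs (8, 6).
Under simultaneous play:
Delta's best replies: Zero→A1; Light→A0; Medium→A0; Heavy→A4.
Echo's best replies: A0→Heavy; A1→Zero; A2→Light; A3→Medium; A4→Medium.
Only (A1, Zero) has each player best-responding; Nash payoffs (8, 6).
Echo earns 6 sequentially versus 6 at the Nash outcome: unchanged.

unchanged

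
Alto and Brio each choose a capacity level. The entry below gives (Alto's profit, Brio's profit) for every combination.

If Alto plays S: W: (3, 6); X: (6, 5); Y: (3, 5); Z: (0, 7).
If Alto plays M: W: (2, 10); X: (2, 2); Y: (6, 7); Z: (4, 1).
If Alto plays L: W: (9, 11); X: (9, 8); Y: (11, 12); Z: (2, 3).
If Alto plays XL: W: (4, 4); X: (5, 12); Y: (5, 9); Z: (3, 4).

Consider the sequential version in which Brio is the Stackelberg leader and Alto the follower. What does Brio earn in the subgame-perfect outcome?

Work backward from Alto's decision.
- W → Alto plays L (best of 3, 2, 9, 4); Brio gets 11.
- X → Alto plays L (best of 6, 2, 9, 5); Brio gets 8.
- Y → Alto plays L (best of 3, 6, 11, 5); Brio gets 12.
- Z → Alto plays M (best of 0, 4, 2, 3); Brio gets 1.
Among 11, 8, 12, 1, the best is 12 at Y. Subgame-perfect outcome: (L, Y) with payoffs (11, 12).

12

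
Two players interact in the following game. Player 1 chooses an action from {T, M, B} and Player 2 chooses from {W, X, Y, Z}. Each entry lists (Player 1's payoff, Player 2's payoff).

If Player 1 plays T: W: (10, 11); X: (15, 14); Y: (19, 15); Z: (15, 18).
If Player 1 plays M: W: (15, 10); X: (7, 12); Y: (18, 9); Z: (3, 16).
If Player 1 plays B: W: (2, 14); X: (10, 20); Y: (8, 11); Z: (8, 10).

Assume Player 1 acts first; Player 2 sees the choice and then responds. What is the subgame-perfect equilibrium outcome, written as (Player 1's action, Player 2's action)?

(T, Z)

Solve by backward induction (Player 1 leads).
- T → Player 2 plays Z (best of 11, 14, 15, 18); Player 1 gets 15.
- M → Player 2 plays Z (best of 10, 12, 9, 16); Player 1 gets 3.
- B → Player 2 plays X (best of 14, 20, 11, 10); Player 1 gets 10.
Maximizing over 15, 3, 10, Player 1 chooses T. Subgame-perfect outcome: (T, Z) with payoffs (15, 18).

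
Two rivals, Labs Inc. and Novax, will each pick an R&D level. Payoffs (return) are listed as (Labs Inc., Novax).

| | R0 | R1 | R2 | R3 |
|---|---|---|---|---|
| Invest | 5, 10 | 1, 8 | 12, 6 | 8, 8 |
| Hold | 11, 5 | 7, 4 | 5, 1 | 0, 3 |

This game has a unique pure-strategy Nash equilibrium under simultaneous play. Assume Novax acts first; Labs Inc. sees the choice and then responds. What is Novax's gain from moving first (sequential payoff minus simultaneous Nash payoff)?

Backward induction with Novax moving first.
- R0: BR = Hold, leader payoff 5.
- R1: BR = Hold, leader payoff 4.
- R2: BR = Invest, leader payoff 6.
- R3: BR = Invest, leader payoff 8.
Maximizing over 5, 4, 6, 8, Novax chooses R3. Subgame-perfect outcome: (Invest, R3) with payoffs (8, 8).
For the simultaneous game, intersect best replies.
Labs Inc.'s best replies: R0→Hold; R1→Hold; R2→Invest; R3→Invest.
Novax's best replies: Invest→R0; Hold→R0.
The unique mutual best reply is (Hold, R0), giving (11, 5).
Novax's commitment gain: 8 − 5 = 3.

3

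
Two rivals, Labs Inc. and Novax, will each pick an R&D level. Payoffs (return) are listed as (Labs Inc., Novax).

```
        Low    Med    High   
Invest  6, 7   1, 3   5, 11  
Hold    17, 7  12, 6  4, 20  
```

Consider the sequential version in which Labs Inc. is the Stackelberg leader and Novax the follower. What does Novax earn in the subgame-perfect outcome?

11

Novax best-responds to each possible Labs Inc. move:
- Invest → Novax plays High (best of 7, 3, 11); Labs Inc. gets 5.
- Hold → Novax plays High (best of 7, 6, 20); Labs Inc. gets 4.
Maximizing over 5, 4, Labs Inc. chooses Invest. Subgame-perfect outcome: (Invest, High) with payoffs (5, 11).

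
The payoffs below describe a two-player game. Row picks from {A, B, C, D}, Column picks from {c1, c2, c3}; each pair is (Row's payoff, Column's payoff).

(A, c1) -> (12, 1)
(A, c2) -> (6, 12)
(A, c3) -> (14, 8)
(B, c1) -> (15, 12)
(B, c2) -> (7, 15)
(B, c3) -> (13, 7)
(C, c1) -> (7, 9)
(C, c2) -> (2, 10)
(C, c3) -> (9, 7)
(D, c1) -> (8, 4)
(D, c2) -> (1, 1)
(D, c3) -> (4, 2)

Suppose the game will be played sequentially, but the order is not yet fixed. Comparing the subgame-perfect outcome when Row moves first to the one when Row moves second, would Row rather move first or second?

If Row leads: Column's best replies are A→c2, B→c2, C→c2, D→c1; Row's induced payoffs 6, 7, 2, 8; outcome (D, c1), payoffs (8, 4).
If Column leads: Row's best replies are c1→B, c2→B, c3→A; Column's induced payoffs 12, 15, 8; outcome (B, c2), payoffs (7, 15).
Row gets 8 moving first and 7 moving second, so Row prefers to move first.

first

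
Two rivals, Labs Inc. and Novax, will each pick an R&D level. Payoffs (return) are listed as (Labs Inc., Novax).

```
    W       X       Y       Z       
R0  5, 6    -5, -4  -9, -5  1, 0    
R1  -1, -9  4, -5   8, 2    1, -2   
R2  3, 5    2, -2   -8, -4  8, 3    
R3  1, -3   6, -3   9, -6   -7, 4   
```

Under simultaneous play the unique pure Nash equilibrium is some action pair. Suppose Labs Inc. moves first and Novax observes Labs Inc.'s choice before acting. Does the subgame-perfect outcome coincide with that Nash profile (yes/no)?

no

Solve by backward induction (Labs Inc. leads).
- R0 → Novax plays W (best of 6, -4, -5, 0); Labs Inc. gets 5.
- R1 → Novax plays Y (best of -9, -5, 2, -2); Labs Inc. gets 8.
- R2 → Novax plays W (best of 5, -2, -4, 3); Labs Inc. gets 3.
- R3 → Novax plays Z (best of -3, -3, -6, 4); Labs Inc. gets -7.
Maximizing over 5, 8, 3, -7, Labs Inc. chooses R1. Subgame-perfect outcome: (R1, Y) with payoffs (8, 2).
For the simultaneous game, intersect best replies.
Labs Inc.'s best replies: W→R0; X→R3; Y→R3; Z→R2.
Novax's best replies: R0→W; R1→Y; R2→W; R3→Z.
Only (R0, W) has each player best-responding; Nash payoffs (5, 6).
Sequential outcome (R1, Y) differs from the Nash profile (R0, W).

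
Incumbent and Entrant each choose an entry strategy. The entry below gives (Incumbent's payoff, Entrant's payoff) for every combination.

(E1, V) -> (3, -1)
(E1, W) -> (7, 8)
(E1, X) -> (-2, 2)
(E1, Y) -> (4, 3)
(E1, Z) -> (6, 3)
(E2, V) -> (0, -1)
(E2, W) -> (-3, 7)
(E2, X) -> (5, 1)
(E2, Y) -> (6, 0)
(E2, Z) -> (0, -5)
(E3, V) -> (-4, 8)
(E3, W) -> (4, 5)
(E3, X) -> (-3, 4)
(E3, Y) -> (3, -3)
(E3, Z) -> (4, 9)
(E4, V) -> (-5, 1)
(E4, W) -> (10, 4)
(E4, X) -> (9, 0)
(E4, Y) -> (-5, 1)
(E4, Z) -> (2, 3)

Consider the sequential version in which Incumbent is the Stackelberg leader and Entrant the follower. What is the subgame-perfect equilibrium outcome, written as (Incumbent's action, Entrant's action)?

Entrant best-responds to each possible Incumbent move:
- E1: BR = W, leader payoff 7.
- E2: BR = W, leader payoff -3.
- E3: BR = Z, leader payoff 4.
- E4: BR = W, leader payoff 10.
Among 7, -3, 4, 10, the best is 10 at E4. Subgame-perfect outcome: (E4, W) with payoffs (10, 4).

(E4, W)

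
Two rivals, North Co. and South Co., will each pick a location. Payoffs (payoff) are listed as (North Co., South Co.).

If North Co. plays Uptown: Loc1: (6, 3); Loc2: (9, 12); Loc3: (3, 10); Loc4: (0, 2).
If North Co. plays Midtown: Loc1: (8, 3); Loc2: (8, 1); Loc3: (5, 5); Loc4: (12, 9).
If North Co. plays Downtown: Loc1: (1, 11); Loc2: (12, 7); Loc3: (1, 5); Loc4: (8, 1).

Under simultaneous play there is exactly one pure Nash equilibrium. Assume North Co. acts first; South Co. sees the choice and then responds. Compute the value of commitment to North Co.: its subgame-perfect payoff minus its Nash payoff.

Solve by backward induction (North Co. leads).
- Uptown → South Co. plays Loc2 (best of 3, 12, 10, 2); North Co. gets 9.
- Midtown → South Co. plays Loc4 (best of 3, 1, 5, 9); North Co. gets 12.
- Downtown → South Co. plays Loc1 (best of 11, 7, 5, 1); North Co. gets 1.
Among 9, 12, 1, the best is 12 at Midtown. Subgame-perfect outcome: (Midtown, Loc4) with payoffs (12, 9).
For the simultaneous game, intersect best replies.
North Co.'s best replies: Loc1→Midtown; Loc2→Downtown; Loc3→Midtown; Loc4→Midtown.
South Co.'s best replies: Uptown→Loc2; Midtown→Loc4; Downtown→Loc1.
The unique mutual best reply is (Midtown, Loc4), giving (12, 9).
North Co.'s commitment gain: 12 − 12 = 0.

0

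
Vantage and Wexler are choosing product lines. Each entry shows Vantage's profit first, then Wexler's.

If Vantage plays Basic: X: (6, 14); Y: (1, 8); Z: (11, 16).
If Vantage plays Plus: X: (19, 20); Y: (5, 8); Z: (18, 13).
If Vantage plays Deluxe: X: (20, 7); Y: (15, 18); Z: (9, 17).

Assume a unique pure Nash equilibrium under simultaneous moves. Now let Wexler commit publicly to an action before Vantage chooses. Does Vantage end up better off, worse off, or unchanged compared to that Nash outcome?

Backward induction with Wexler moving first.
- X: Vantage compares 6, 19, 20 and picks Deluxe; Wexler would get 7.
- Y: Vantage compares 1, 5, 15 and picks Deluxe; Wexler would get 18.
- Z: Vantage compares 11, 18, 9 and picks Plus; Wexler would get 13.
Among 7, 18, 13, the best is 18 at Y. Subgame-perfect outcome: (Deluxe, Y) with payoffs (15, 18).
For the simultaneous game, intersect best replies.
Vantage's best replies: X→Deluxe; Y→Deluxe; Z→Plus.
Wexler's best replies: Basic→Z; Plus→X; Deluxe→Y.
The unique mutual best reply is (Deluxe, Y), giving (15, 18).
Vantage earns 15 sequentially versus 15 at the Nash outcome: unchanged.

unchanged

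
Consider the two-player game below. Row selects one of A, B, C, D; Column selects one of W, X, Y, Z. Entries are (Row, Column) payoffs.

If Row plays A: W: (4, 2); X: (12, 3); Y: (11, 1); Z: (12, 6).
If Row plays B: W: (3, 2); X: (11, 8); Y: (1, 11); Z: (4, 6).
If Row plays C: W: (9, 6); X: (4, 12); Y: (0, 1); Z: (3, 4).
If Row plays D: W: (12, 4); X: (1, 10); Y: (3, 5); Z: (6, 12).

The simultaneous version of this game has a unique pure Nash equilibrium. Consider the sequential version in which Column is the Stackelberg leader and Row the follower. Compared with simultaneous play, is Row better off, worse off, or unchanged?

Row best-responds to each possible Column move:
- W: Row compares 4, 3, 9, 12 and picks D; Column would get 4.
- X: Row compares 12, 11, 4, 1 and picks A; Column would get 3.
- Y: Row compares 11, 1, 0, 3 and picks A; Column would get 1.
- Z: Row compares 12, 4, 3, 6 and picks A; Column would get 6.
Maximizing over 4, 3, 1, 6, Column chooses Z. Subgame-perfect outcome: (A, Z) with payoffs (12, 6).
Under simultaneous play:
Row's best replies: W→D; X→A; Y→A; Z→A.
Column's best replies: A→Z; B→Y; C→X; D→Z.
Only (A, Z) has each player best-responding; Nash payoffs (12, 6).
Row earns 12 sequentially versus 12 at the Nash outcome: unchanged.

unchanged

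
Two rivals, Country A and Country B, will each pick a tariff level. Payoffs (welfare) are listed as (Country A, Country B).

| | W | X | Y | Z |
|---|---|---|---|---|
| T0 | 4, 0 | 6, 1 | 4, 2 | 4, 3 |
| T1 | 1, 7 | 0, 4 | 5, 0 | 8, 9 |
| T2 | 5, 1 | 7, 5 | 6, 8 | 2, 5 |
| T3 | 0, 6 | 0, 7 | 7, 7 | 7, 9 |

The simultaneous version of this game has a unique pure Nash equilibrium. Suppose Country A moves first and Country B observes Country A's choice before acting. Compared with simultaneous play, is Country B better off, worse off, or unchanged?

Solve by backward induction (Country A leads).
- T0 → Country B plays Z (best of 0, 1, 2, 3); Country A gets 4.
- T1 → Country B plays Z (best of 7, 4, 0, 9); Country A gets 8.
- T2 → Country B plays Y (best of 1, 5, 8, 5); Country A gets 6.
- T3 → Country B plays Z (best of 6, 7, 7, 9); Country A gets 7.
Country A's induced payoffs are 4, 8, 6, 7, so Country A commits to T1. Subgame-perfect outcome: (T1, Z) with payoffs (8, 9).
Now find the simultaneous Nash equilibrium.
Country A's best replies: W→T2; X→T2; Y→T3; Z→T1.
Country B's best replies: T0→Z; T1→Z; T2→Y; T3→Z.
Only (T1, Z) has each player best-responding; Nash payoffs (8, 9).
Country B earns 9 sequentially versus 9 at the Nash outcome: unchanged.

unchanged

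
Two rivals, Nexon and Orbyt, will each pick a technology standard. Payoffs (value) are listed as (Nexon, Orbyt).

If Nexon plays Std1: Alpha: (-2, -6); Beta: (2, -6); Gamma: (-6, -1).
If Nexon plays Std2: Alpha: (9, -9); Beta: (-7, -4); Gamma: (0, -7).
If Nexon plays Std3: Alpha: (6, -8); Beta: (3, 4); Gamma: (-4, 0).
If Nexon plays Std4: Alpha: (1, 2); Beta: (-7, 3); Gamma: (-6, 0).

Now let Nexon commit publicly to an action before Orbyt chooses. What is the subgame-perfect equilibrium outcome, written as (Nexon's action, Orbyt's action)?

(Std3, Beta)

Backward induction with Nexon moving first.
- Std1: BR = Gamma, leader payoff -6.
- Std2: BR = Beta, leader payoff -7.
- Std3: BR = Beta, leader payoff 3.
- Std4: BR = Beta, leader payoff -7.
Nexon's induced payoffs are -6, -7, 3, -7, so Nexon commits to Std3. Subgame-perfect outcome: (Std3, Beta) with payoffs (3, 4).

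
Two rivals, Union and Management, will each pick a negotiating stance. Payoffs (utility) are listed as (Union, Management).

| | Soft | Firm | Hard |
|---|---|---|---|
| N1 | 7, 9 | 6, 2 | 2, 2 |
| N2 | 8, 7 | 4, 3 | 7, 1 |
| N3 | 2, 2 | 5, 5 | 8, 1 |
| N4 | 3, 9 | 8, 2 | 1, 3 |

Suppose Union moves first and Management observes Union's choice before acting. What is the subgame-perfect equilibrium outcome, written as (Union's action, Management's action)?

(N2, Soft)

Management best-responds to each possible Union move:
- N1: Management compares 9, 2, 2 and picks Soft; Union would get 7.
- N2: Management compares 7, 3, 1 and picks Soft; Union would get 8.
- N3: Management compares 2, 5, 1 and picks Firm; Union would get 5.
- N4: Management compares 9, 2, 3 and picks Soft; Union would get 3.
Maximizing over 7, 8, 5, 3, Union chooses N2. Subgame-perfect outcome: (N2, Soft) with payoffs (8, 7).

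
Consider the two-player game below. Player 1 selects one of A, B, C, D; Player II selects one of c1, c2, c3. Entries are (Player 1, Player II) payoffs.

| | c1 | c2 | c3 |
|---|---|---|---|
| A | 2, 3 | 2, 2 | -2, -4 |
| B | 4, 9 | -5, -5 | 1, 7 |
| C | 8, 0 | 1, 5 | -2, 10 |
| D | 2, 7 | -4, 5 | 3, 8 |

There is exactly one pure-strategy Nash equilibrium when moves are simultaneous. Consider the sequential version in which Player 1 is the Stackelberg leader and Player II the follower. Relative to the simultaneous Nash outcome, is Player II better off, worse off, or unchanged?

better off

Backward induction with Player 1 moving first.
- A: BR = c1, leader payoff 2.
- B: BR = c1, leader payoff 4.
- C: BR = c3, leader payoff -2.
- D: BR = c3, leader payoff 3.
Among 2, 4, -2, 3, the best is 4 at B. Subgame-perfect outcome: (B, c1) with payoffs (4, 9).
Under simultaneous play:
Player 1's best replies: c1→C; c2→A; c3→D.
Player II's best replies: A→c1; B→c1; C→c3; D→c3.
The unique mutual best reply is (D, c3), giving (3, 8).
Player II earns 9 sequentially versus 8 at the Nash outcome: better off.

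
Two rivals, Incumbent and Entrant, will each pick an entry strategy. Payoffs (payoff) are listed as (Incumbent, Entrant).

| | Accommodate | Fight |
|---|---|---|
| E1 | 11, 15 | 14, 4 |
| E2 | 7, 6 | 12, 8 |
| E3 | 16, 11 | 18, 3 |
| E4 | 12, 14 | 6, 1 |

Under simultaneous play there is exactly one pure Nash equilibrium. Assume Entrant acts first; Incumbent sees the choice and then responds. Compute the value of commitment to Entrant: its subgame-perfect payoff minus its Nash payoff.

Work backward from Incumbent's decision.
- Accommodate: Incumbent compares 11, 7, 16, 12 and picks E3; Entrant would get 11.
- Fight: Incumbent compares 14, 12, 18, 6 and picks E3; Entrant would get 3.
Entrant's induced payoffs are 11, 3, so Entrant commits to Accommodate. Subgame-perfect outcome: (E3, Accommodate) with payoffs (16, 11).
For the simultaneous game, intersect best replies.
Incumbent's best replies: Accommodate→E3; Fight→E3.
Entrant's best replies: E1→Accommodate; E2→Fight; E3→Accommodate; E4→Accommodate.
The unique mutual best reply is (E3, Accommodate), giving (16, 11).
Entrant's commitment gain: 11 − 11 = 0.

0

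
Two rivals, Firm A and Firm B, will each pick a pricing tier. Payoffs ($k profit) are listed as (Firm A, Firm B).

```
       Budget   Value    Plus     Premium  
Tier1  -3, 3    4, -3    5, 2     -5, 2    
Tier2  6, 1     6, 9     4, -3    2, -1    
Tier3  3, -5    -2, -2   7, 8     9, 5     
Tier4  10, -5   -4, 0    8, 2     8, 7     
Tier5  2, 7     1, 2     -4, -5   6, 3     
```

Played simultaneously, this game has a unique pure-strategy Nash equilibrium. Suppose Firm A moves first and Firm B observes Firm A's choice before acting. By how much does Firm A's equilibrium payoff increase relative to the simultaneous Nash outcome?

2

Solve by backward induction (Firm A leads).
- Tier1: BR = Budget, leader payoff -3.
- Tier2: BR = Value, leader payoff 6.
- Tier3: BR = Plus, leader payoff 7.
- Tier4: BR = Premium, leader payoff 8.
- Tier5: BR = Budget, leader payoff 2.
Maximizing over -3, 6, 7, 8, 2, Firm A chooses Tier4. Subgame-perfect outcome: (Tier4, Premium) with payoffs (8, 7).
For the simultaneous game, intersect best replies.
Firm A's best replies: Budget→Tier4; Value→Tier2; Plus→Tier4; Premium→Tier3.
Firm B's best replies: Tier1→Budget; Tier2→Value; Tier3→Plus; Tier4→Premium; Tier5→Budget.
Only (Tier2, Value) has each player best-responding; Nash payoffs (6, 9).
Firm A's commitment gain: 8 − 6 = 2.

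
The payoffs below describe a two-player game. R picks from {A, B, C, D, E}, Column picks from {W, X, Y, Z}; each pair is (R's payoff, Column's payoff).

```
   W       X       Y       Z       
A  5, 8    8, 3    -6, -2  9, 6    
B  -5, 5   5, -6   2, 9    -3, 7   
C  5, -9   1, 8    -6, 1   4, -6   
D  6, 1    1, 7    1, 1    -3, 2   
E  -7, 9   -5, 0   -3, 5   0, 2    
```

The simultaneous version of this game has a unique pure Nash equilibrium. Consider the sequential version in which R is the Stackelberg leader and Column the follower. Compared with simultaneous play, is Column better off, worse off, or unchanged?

worse off

Column best-responds to each possible R move:
- A: BR = W, leader payoff 5.
- B: BR = Y, leader payoff 2.
- C: BR = X, leader payoff 1.
- D: BR = X, leader payoff 1.
- E: BR = W, leader payoff -7.
R's induced payoffs are 5, 2, 1, 1, -7, so R commits to A. Subgame-perfect outcome: (A, W) with payoffs (5, 8).
For the simultaneous game, intersect best replies.
R's best replies: W→D; X→A; Y→B; Z→A.
Column's best replies: A→W; B→Y; C→X; D→X; E→W.
The unique mutual best reply is (B, Y), giving (2, 9).
Column earns 8 sequentially versus 9 at the Nash outcome: worse off.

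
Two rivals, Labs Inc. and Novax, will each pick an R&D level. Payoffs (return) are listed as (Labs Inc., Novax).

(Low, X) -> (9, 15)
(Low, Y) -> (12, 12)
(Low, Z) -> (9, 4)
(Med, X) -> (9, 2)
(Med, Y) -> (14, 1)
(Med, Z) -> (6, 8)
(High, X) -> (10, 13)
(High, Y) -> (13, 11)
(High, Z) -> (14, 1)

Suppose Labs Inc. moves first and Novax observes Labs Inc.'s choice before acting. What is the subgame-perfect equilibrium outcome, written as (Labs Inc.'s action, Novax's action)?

Backward induction with Labs Inc. moving first.
- Low → Novax plays X (best of 15, 12, 4); Labs Inc. gets 9.
- Med → Novax plays Z (best of 2, 1, 8); Labs Inc. gets 6.
- High → Novax plays X (best of 13, 11, 1); Labs Inc. gets 10.
Maximizing over 9, 6, 10, Labs Inc. chooses High. Subgame-perfect outcome: (High, X) with payoffs (10, 13).

(High, X)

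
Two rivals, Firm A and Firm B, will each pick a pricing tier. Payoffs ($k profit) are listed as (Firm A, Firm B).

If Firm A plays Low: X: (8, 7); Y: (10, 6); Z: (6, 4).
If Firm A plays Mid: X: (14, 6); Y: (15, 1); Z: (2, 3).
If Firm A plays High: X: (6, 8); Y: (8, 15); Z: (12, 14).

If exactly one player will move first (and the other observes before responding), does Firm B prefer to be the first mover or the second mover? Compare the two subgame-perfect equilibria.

If Firm A leads: Firm B's best replies are Low→X, Mid→X, High→Y; Firm A's induced payoffs 8, 14, 8; outcome (Mid, X), payoffs (14, 6).
If Firm B leads: Firm A's best replies are X→Mid, Y→Mid, Z→High; Firm B's induced payoffs 6, 1, 14; outcome (High, Z), payoffs (12, 14).
Firm B gets 14 moving first and 6 moving second, so Firm B prefers to move first.

first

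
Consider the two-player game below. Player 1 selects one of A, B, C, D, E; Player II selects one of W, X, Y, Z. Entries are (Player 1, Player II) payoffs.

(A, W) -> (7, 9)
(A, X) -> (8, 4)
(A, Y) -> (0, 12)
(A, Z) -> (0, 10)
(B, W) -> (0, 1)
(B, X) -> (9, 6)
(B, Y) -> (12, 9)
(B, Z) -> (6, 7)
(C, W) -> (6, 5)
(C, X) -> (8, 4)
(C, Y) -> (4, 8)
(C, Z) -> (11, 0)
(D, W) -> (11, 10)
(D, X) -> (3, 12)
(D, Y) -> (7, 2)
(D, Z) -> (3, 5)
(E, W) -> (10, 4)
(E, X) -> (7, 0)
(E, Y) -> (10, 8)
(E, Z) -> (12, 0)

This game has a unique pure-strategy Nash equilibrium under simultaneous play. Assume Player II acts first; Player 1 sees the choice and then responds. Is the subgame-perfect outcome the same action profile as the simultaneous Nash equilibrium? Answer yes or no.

Player 1 best-responds to each possible Player II move:
- W: Player 1 compares 7, 0, 6, 11, 10 and picks D; Player II would get 10.
- X: Player 1 compares 8, 9, 8, 3, 7 and picks B; Player II would get 6.
- Y: Player 1 compares 0, 12, 4, 7, 10 and picks B; Player II would get 9.
- Z: Player 1 compares 0, 6, 11, 3, 12 and picks E; Player II would get 0.
Among 10, 6, 9, 0, the best is 10 at W. Subgame-perfect outcome: (D, W) with payoffs (11, 10).
Under simultaneous play:
Player 1's best replies: W→D; X→B; Y→B; Z→E.
Player II's best replies: A→Y; B→Y; C→Y; D→X; E→Y.
Only (B, Y) has each player best-responding; Nash payoffs (12, 9).
Sequential outcome (D, W) differs from the Nash profile (B, Y).

no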